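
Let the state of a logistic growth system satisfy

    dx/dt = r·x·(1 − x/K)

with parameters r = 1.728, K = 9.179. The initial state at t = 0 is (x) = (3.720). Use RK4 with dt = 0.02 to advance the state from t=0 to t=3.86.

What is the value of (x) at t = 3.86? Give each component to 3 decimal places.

t=0.000: state=(3.720)
step 1 (dt=0.02): k1=(3.823), k2=(3.835), k3=(3.835), k4=(3.847); state += dt/6·(k1+2k2+2k3+k4)
t=0.020: state=(3.797)
t=0.040: state=(3.874)
t=0.060: state=(3.951)
continuing one RK4 step at a time; state shown every 10 steps (Δt=0.2):
t=0.200: state=(4.502)
t=0.400: state=(5.290)
t=0.600: state=(6.037)
t=0.800: state=(6.708)
t=1.000: state=(7.281)
t=1.200: state=(7.749)
t=1.400: state=(8.119)
t=1.600: state=(8.402)
t=1.800: state=(8.615)
t=2.000: state=(8.773)
t=2.200: state=(8.888)
t=2.400: state=(8.971)
t=2.600: state=(9.031)
t=2.800: state=(9.074)
t=3.000: state=(9.104)
t=3.200: state=(9.126)
t=3.400: state=(9.141)
t=3.600: state=(9.152)
t=3.800: state=(9.160)
t=3.860: state=(9.162)

(x) = (9.162)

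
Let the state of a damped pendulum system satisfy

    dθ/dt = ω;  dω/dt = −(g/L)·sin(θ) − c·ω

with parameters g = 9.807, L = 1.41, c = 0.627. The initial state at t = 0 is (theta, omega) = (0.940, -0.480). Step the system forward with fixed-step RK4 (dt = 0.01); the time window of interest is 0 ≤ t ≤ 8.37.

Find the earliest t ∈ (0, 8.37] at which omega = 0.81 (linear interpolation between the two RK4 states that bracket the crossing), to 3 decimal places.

t=0.000: state=(0.940, -0.480)
step 1 (dt=0.01): k1=(-0.480, -5.316), k2=(-0.507, -5.289), k3=(-0.506, -5.289), k4=(-0.533, -5.262); state += dt/6·(k1+2k2+2k3+k4)
t=0.010: state=(0.935, -0.533)
t=0.020: state=(0.929, -0.585)
t=0.030: state=(0.923, -0.637)
continuing one RK4 step at a time; state shown every 50 steps (Δt=0.5):
t=0.500: state=(0.201, -2.036)
t=1.000: state=(-0.581, -0.716)
t=1.380: state=(-0.553, 0.791)
next step: t=1.390: state=(-0.545, 0.822) — omega has crossed 0.81
linear interpolation between t=1.380 (0.79070) and t=1.390 (0.82192) → t≈1.386

t = 1.386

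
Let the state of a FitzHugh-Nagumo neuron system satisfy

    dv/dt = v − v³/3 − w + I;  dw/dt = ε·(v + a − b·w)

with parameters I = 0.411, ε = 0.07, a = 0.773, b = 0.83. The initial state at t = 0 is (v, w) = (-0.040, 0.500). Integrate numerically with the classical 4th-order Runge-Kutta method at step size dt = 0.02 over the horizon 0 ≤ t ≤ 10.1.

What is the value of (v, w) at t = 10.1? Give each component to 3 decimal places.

t=0.000: state=(-0.040, 0.500)
step 1 (dt=0.02): k1=(-0.129, 0.022), k2=(-0.130, 0.022), k3=(-0.131, 0.022), k4=(-0.132, 0.022); state += dt/6·(k1+2k2+2k3+k4)
t=0.020: state=(-0.043, 0.500)
t=0.040: state=(-0.045, 0.501)
t=0.060: state=(-0.048, 0.501)
continuing one RK4 step at a time; state shown every 25 steps (Δt=0.5):
t=0.500: state=(-0.127, 0.510)
t=1.000: state=(-0.273, 0.515)
t=1.500: state=(-0.505, 0.514)
t=2.000: state=(-0.834, 0.503)
t=2.500: state=(-1.202, 0.480)
t=3.000: state=(-1.487, 0.446)
t=3.500: state=(-1.633, 0.406)
t=4.000: state=(-1.684, 0.363)
t=4.500: state=(-1.690, 0.321)
t=5.000: state=(-1.680, 0.281)
t=5.500: state=(-1.662, 0.242)
t=6.000: state=(-1.642, 0.204)
t=6.500: state=(-1.622, 0.169)
t=7.000: state=(-1.601, 0.135)
t=7.500: state=(-1.580, 0.103)
t=8.000: state=(-1.559, 0.073)
t=8.500: state=(-1.538, 0.044)
t=9.000: state=(-1.517, 0.017)
t=9.500: state=(-1.497, -0.009)
t=10.000: state=(-1.476, -0.034)
t=10.100: state=(-1.472, -0.038)

(v, w) = (-1.472, -0.038)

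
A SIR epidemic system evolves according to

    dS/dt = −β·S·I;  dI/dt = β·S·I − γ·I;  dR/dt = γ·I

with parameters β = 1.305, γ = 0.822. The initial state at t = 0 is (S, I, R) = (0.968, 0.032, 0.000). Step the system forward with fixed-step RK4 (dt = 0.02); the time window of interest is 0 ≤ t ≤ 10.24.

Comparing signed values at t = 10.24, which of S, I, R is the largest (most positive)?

t=0.000: state=(0.968, 0.032, 0.000)
step 1 (dt=0.02): k1=(-0.040, 0.014, 0.026), k2=(-0.041, 0.014, 0.026), k3=(-0.041, 0.014, 0.026), k4=(-0.041, 0.014, 0.027); state += dt/6·(k1+2k2+2k3+k4)
t=0.020: state=(0.967, 0.032, 0.001)
t=0.040: state=(0.966, 0.033, 0.001)
t=0.060: state=(0.966, 0.033, 0.002)
continuing one RK4 step at a time; state shown every 25 steps (Δt=0.5):
t=0.500: state=(0.946, 0.040, 0.015)
t=1.000: state=(0.919, 0.048, 0.033)
t=1.500: state=(0.888, 0.058, 0.054)
t=2.000: state=(0.852, 0.068, 0.080)
t=2.500: state=(0.813, 0.077, 0.110)
t=3.000: state=(0.771, 0.086, 0.143)
t=3.500: state=(0.727, 0.093, 0.180)
t=4.000: state=(0.683, 0.097, 0.219)
t=4.500: state=(0.641, 0.099, 0.260)
t=5.000: state=(0.601, 0.099, 0.301)
t=5.500: state=(0.564, 0.096, 0.341)
t=6.000: state=(0.530, 0.091, 0.379)
t=6.500: state=(0.501, 0.084, 0.415)
t=7.000: state=(0.475, 0.077, 0.448)
t=7.500: state=(0.453, 0.069, 0.478)
t=8.000: state=(0.434, 0.061, 0.505)
t=8.500: state=(0.419, 0.053, 0.528)
t=9.000: state=(0.405, 0.046, 0.549)
t=9.500: state=(0.394, 0.040, 0.566)
t=10.000: state=(0.385, 0.034, 0.581)
t=10.240: state=(0.381, 0.031, 0.588)
compare at T: S=0.381, I=0.031, R=0.588

largest component: R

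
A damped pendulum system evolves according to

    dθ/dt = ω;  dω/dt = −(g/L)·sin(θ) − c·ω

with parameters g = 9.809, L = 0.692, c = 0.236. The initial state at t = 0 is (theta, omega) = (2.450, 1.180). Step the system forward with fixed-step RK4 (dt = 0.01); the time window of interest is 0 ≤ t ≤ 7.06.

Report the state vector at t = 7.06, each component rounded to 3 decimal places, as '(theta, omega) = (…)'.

t=0.000: state=(2.450, 1.180)
step 1 (dt=0.01): k1=(1.180, -9.319), k2=(1.133, -9.243), k3=(1.134, -9.246), k4=(1.088, -9.173); state += dt/6·(k1+2k2+2k3+k4)
t=0.010: state=(2.461, 1.088)
t=0.020: state=(2.472, 0.997)
t=0.030: state=(2.481, 0.907)
continuing one RK4 step at a time; state shown every 25 steps (Δt=0.25):
t=0.250: state=(2.478, -0.927)
t=0.500: state=(1.946, -3.492)
t=0.750: state=(0.681, -6.442)
t=1.000: state=(-0.935, -5.600)
t=1.250: state=(-1.886, -1.978)
t=1.500: state=(-1.968, 1.270)
t=1.750: state=(-1.241, 4.545)
t=2.000: state=(0.161, 5.977)
t=2.250: state=(1.370, 3.246)
t=2.500: state=(1.727, -0.356)
t=2.750: state=(1.209, -3.735)
t=3.000: state=(-0.010, -5.424)
t=3.250: state=(-1.150, -3.184)
t=3.500: state=(-1.502, 0.372)
t=3.750: state=(-0.986, 3.637)
t=4.000: state=(0.146, 4.817)
t=4.250: state=(1.107, 2.454)
t=4.500: state=(1.293, -0.970)
t=4.750: state=(0.666, -3.826)
t=5.000: state=(-0.395, -4.047)
t=5.250: state=(-1.106, -1.372)
t=5.500: state=(-1.043, 1.833)
t=5.750: state=(-0.281, 3.896)
t=6.000: state=(0.646, 2.991)
t=6.250: state=(1.050, 0.122)
t=6.500: state=(0.716, -2.649)
t=6.750: state=(-0.116, -3.531)
t=7.000: state=(-0.812, -1.692)
t=7.060: state=(-0.894, -1.030)

(theta, omega) = (-0.894, -1.030)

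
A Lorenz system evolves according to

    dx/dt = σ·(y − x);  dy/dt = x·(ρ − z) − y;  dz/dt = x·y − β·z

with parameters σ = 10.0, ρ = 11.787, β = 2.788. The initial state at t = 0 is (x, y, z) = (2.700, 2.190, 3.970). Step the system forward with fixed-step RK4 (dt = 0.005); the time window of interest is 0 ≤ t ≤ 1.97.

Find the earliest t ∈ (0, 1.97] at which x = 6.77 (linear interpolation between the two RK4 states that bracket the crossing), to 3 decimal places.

t=0.000: state=(2.700, 2.190, 3.970)
step 1 (dt=0.005): k1=(-5.100, 18.916, -5.155), k2=(-4.500, 18.804, -5.020), k3=(-4.517, 18.815, -5.019), k4=(-3.933, 18.712, -4.883); state += dt/6·(k1+2k2+2k3+k4)
t=0.005: state=(2.677, 2.284, 3.945)
t=0.010: state=(2.661, 2.377, 3.921)
t=0.015: state=(2.649, 2.470, 3.899)
continuing one RK4 step at a time; state shown every 20 steps (Δt=0.1):
t=0.100: state=(3.062, 4.077, 3.773)
t=0.200: state=(4.536, 6.422, 4.605)
t=0.300: state=(6.686, 8.949, 7.350)
next step: t=0.305: state=(6.799, 9.051, 7.549) — x has crossed 6.77
linear interpolation between t=0.300 (6.68604) and t=0.305 (6.79894) → t≈0.304

t = 0.304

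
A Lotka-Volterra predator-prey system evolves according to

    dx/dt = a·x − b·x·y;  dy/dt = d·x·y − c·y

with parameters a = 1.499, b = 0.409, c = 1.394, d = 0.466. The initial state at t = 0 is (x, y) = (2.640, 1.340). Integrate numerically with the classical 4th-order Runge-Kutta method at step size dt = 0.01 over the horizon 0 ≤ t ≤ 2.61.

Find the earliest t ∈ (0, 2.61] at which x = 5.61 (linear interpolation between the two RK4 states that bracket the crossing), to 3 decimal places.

t = 0.850

t=0.000: state=(2.640, 1.340)
step 1 (dt=0.01): k1=(2.510, -0.219), k2=(2.524, -0.211), k3=(2.524, -0.211), k4=(2.537, -0.203); state += dt/6·(k1+2k2+2k3+k4)
t=0.010: state=(2.665, 1.338)
t=0.020: state=(2.691, 1.336)
t=0.030: state=(2.717, 1.334)
continuing one RK4 step at a time; state shown every 10 steps (Δt=0.1):
t=0.100: state=(2.904, 1.326)
t=0.200: state=(3.196, 1.330)
t=0.300: state=(3.515, 1.352)
t=0.400: state=(3.860, 1.397)
t=0.500: state=(4.230, 1.467)
t=0.600: state=(4.619, 1.568)
t=0.700: state=(5.019, 1.707)
t=0.800: state=(5.417, 1.894)
t=0.840: state=(5.573, 1.985)
next step: t=0.850: state=(5.611, 2.009) — x has crossed 5.61
linear interpolation between t=0.840 (5.57251) and t=0.850 (5.61066) → t≈0.850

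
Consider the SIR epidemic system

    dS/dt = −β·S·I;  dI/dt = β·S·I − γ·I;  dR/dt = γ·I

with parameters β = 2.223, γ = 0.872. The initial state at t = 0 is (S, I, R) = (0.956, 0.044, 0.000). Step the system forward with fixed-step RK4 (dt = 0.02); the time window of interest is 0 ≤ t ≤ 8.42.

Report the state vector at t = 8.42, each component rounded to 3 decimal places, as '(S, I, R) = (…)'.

t=0.000: state=(0.956, 0.044, 0.000)
step 1 (dt=0.02): k1=(-0.094, 0.055, 0.038), k2=(-0.095, 0.056, 0.039), k3=(-0.095, 0.056, 0.039), k4=(-0.096, 0.056, 0.039); state += dt/6·(k1+2k2+2k3+k4)
t=0.020: state=(0.954, 0.045, 0.001)
t=0.040: state=(0.952, 0.046, 0.002)
t=0.060: state=(0.950, 0.047, 0.002)
continuing one RK4 step at a time; state shown every 25 steps (Δt=0.5):
t=0.500: state=(0.894, 0.080, 0.026)
t=1.000: state=(0.796, 0.132, 0.072)
t=1.500: state=(0.664, 0.193, 0.143)
t=2.000: state=(0.520, 0.241, 0.239)
t=2.500: state=(0.393, 0.258, 0.349)
t=3.000: state=(0.297, 0.244, 0.459)
t=3.500: state=(0.230, 0.211, 0.559)
t=4.000: state=(0.186, 0.172, 0.642)
t=4.500: state=(0.157, 0.134, 0.709)
t=5.000: state=(0.138, 0.102, 0.760)
t=5.500: state=(0.125, 0.076, 0.799)
t=6.000: state=(0.116, 0.056, 0.828)
t=6.500: state=(0.110, 0.041, 0.849)
t=7.000: state=(0.106, 0.030, 0.864)
t=7.500: state=(0.103, 0.022, 0.876)
t=8.000: state=(0.100, 0.016, 0.884)
t=8.420: state=(0.099, 0.012, 0.889)

(S, I, R) = (0.099, 0.012, 0.889)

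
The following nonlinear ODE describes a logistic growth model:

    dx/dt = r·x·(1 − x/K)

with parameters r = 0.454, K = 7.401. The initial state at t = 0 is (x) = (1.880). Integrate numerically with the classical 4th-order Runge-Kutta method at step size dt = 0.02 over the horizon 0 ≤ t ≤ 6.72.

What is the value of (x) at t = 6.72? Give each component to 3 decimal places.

(x) = (6.498)

t=0.000: state=(1.880)
step 1 (dt=0.02): k1=(0.637), k2=(0.638), k3=(0.638), k4=(0.640); state += dt/6·(k1+2k2+2k3+k4)
t=0.020: state=(1.893)
t=0.040: state=(1.906)
t=0.060: state=(1.918)
continuing one RK4 step at a time; state shown every 25 steps (Δt=0.5):
t=0.500: state=(2.216)
t=1.000: state=(2.583)
t=1.500: state=(2.977)
t=2.000: state=(3.388)
t=2.500: state=(3.807)
t=3.000: state=(4.224)
t=3.500: state=(4.627)
t=4.000: state=(5.008)
t=4.500: state=(5.360)
t=5.000: state=(5.678)
t=5.500: state=(5.960)
t=6.000: state=(6.205)
t=6.500: state=(6.416)
t=6.720: state=(6.498)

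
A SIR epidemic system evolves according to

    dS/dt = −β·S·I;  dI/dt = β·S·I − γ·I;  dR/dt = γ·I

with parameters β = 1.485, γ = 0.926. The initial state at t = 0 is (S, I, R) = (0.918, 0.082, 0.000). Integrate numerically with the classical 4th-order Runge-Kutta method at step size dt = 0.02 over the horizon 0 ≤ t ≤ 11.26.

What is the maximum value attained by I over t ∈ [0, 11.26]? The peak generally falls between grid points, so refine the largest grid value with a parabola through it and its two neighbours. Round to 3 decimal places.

t=0.000: state=(0.918, 0.082, 0.000)
step 1 (dt=0.02): k1=(-0.112, 0.036, 0.076), k2=(-0.112, 0.036, 0.076), k3=(-0.112, 0.036, 0.076), k4=(-0.112, 0.036, 0.077); state += dt/6·(k1+2k2+2k3+k4)
t=0.020: state=(0.916, 0.083, 0.002)
t=0.040: state=(0.914, 0.083, 0.003)
t=0.060: state=(0.911, 0.084, 0.005)
continuing one RK4 step at a time; state shown every 25 steps (Δt=0.5):
t=0.500: state=(0.858, 0.100, 0.042)
t=1.000: state=(0.792, 0.116, 0.092)
t=1.500: state=(0.723, 0.128, 0.149)
t=2.000: state=(0.656, 0.134, 0.210)
t=2.500: state=(0.593, 0.135, 0.272)
t=3.000: state=(0.538, 0.129, 0.334)
t=3.500: state=(0.490, 0.119, 0.391)
t=4.000: state=(0.451, 0.106, 0.443)
t=4.500: state=(0.419, 0.092, 0.489)
t=5.000: state=(0.394, 0.078, 0.528)
t=5.500: state=(0.373, 0.065, 0.561)
t=6.000: state=(0.357, 0.054, 0.589)
t=6.500: state=(0.344, 0.044, 0.612)
t=7.000: state=(0.334, 0.036, 0.630)
t=7.500: state=(0.326, 0.029, 0.645)
t=8.000: state=(0.320, 0.023, 0.657)
t=8.500: state=(0.315, 0.018, 0.666)
t=9.000: state=(0.311, 0.015, 0.674)
t=9.500: state=(0.309, 0.012, 0.680)
t=10.000: state=(0.306, 0.009, 0.685)
t=10.500: state=(0.304, 0.007, 0.688)
t=11.000: state=(0.303, 0.006, 0.691)
t=11.260: state=(0.302, 0.005, 0.693)
largest grid value and its neighbours: I(2.220)=0.13526, I(2.240)=0.13527, I(2.260)=0.13527
parabola through these three points peaks at t≈2.250 with I≈0.13527

max I = 0.135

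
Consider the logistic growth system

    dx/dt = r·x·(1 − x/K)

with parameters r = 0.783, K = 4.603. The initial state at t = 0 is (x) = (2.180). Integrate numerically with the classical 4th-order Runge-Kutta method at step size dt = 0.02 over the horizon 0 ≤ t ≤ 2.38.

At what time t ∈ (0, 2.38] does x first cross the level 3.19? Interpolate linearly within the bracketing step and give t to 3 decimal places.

t = 1.175

t=0.000: state=(2.180)
step 1 (dt=0.02): k1=(0.899), k2=(0.899), k3=(0.899), k4=(0.899); state += dt/6·(k1+2k2+2k3+k4)
t=0.020: state=(2.198)
t=0.040: state=(2.216)
t=0.060: state=(2.234)
continuing one RK4 step at a time; state shown every 5 steps (Δt=0.1):
t=0.100: state=(2.270)
t=0.200: state=(2.360)
t=0.300: state=(2.450)
t=0.400: state=(2.539)
t=0.500: state=(2.628)
t=0.600: state=(2.716)
t=0.700: state=(2.802)
t=0.800: state=(2.888)
t=0.900: state=(2.971)
t=1.000: state=(3.052)
t=1.100: state=(3.132)
t=1.160: state=(3.179)
next step: t=1.180: state=(3.194) — x has crossed 3.19
linear interpolation between t=1.160 (3.17851) and t=1.180 (3.19387) → t≈1.175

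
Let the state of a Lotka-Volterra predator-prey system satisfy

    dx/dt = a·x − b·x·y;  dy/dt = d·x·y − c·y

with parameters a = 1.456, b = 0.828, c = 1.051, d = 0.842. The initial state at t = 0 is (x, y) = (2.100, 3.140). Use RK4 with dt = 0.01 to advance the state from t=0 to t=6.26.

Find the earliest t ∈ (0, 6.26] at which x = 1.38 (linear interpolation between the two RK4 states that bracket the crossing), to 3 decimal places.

t = 0.309

t=0.000: state=(2.100, 3.140)
step 1 (dt=0.01): k1=(-2.402, 2.252), k2=(-2.408, 2.228), k3=(-2.408, 2.228), k4=(-2.413, 2.204); state += dt/6·(k1+2k2+2k3+k4)
t=0.010: state=(2.076, 3.162)
t=0.020: state=(2.052, 3.184)
t=0.030: state=(2.027, 3.205)
continuing one RK4 step at a time; state shown every 25 steps (Δt=0.25):
t=0.250: state=(1.506, 3.526)
t=0.300: state=(1.399, 3.556)
next step: t=0.310: state=(1.378, 3.560) — x has crossed 1.38
linear interpolation between t=0.300 (1.39890) and t=0.310 (1.37821) → t≈0.309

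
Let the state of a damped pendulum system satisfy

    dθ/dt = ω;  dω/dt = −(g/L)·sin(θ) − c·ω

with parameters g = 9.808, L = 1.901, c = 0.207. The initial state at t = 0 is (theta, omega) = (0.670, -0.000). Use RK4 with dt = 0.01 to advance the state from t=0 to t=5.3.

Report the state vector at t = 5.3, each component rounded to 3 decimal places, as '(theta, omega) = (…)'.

(theta, omega) = (0.270, 0.587)

t=0.000: state=(0.670, -0.000)
step 1 (dt=0.01): k1=(-0.000, -3.204), k2=(-0.016, -3.201), k3=(-0.016, -3.200), k4=(-0.032, -3.197); state += dt/6·(k1+2k2+2k3+k4)
t=0.010: state=(0.670, -0.032)
t=0.020: state=(0.669, -0.064)
t=0.030: state=(0.669, -0.096)
continuing one RK4 step at a time; state shown every 20 steps (Δt=0.2):
t=0.200: state=(0.608, -0.611)
t=0.400: state=(0.434, -1.095)
t=0.600: state=(0.184, -1.361)
t=0.800: state=(-0.092, -1.351)
t=1.000: state=(-0.338, -1.076)
t=1.200: state=(-0.509, -0.609)
t=1.400: state=(-0.576, -0.055)
t=1.600: state=(-0.532, 0.487)
t=1.800: state=(-0.389, 0.922)
t=2.000: state=(-0.176, 1.169)
t=2.200: state=(0.063, 1.177)
t=2.400: state=(0.280, 0.953)
t=2.600: state=(0.433, 0.556)
t=2.800: state=(0.496, 0.073)
t=3.000: state=(0.462, -0.403)
t=3.200: state=(0.341, -0.787)
t=3.400: state=(0.158, -1.008)
t=3.600: state=(-0.048, -1.022)
t=3.800: state=(-0.237, -0.834)
t=4.000: state=(-0.371, -0.491)
t=4.200: state=(-0.428, -0.072)
t=4.400: state=(-0.400, 0.344)
t=4.600: state=(-0.296, 0.680)
t=4.800: state=(-0.138, 0.872)
t=5.000: state=(0.041, 0.885)
t=5.200: state=(0.204, 0.722)
t=5.300: state=(0.270, 0.587)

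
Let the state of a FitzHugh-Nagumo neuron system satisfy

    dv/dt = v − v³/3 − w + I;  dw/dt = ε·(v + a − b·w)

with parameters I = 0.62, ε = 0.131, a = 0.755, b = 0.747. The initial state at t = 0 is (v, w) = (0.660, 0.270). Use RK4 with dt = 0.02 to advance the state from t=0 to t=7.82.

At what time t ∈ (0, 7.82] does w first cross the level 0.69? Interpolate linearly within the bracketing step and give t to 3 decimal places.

t=0.000: state=(0.660, 0.270)
step 1 (dt=0.02): k1=(0.914, 0.159), k2=(0.918, 0.160), k3=(0.918, 0.160), k4=(0.921, 0.161); state += dt/6·(k1+2k2+2k3+k4)
t=0.020: state=(0.678, 0.273)
t=0.040: state=(0.697, 0.276)
t=0.060: state=(0.715, 0.280)
continuing one RK4 step at a time; state shown every 25 steps (Δt=0.5):
t=0.500: state=(1.133, 0.363)
t=1.000: state=(1.498, 0.479)
t=1.500: state=(1.658, 0.606)
t=1.820: state=(1.684, 0.688)
next step: t=1.840: state=(1.684, 0.693) — w has crossed 0.69
linear interpolation between t=1.820 (0.68779) and t=1.840 (0.69283) → t≈1.829

t = 1.829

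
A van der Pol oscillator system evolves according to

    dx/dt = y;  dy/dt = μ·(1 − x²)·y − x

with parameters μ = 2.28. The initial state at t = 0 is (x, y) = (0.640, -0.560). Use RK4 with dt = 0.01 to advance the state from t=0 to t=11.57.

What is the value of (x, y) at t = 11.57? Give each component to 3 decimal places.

(x, y) = (-0.993, 0.857)

t=0.000: state=(0.640, -0.560)
step 1 (dt=0.01): k1=(-0.560, -1.394), k2=(-0.567, -1.405), k3=(-0.567, -1.405), k4=(-0.574, -1.417); state += dt/6·(k1+2k2+2k3+k4)
t=0.010: state=(0.634, -0.574)
t=0.020: state=(0.629, -0.588)
t=0.030: state=(0.623, -0.603)
continuing one RK4 step at a time; state shown every 50 steps (Δt=0.5):
t=0.500: state=(0.111, -1.781)
t=1.000: state=(-1.302, -3.061)
t=1.500: state=(-1.905, 0.012)
t=2.000: state=(-1.792, 0.320)
t=2.500: state=(-1.613, 0.396)
t=3.000: state=(-1.390, 0.508)
t=3.500: state=(-1.084, 0.756)
t=4.000: state=(-0.550, 1.557)
t=4.500: state=(0.832, 4.131)
t=5.000: state=(2.010, 0.279)
t=5.500: state=(1.943, -0.279)
t=6.000: state=(1.788, -0.336)
t=6.500: state=(1.605, -0.401)
t=7.000: state=(1.379, -0.515)
t=7.500: state=(1.067, -0.773)
t=8.000: state=(0.516, -1.624)
t=8.500: state=(-0.921, -4.159)
t=9.000: state=(-2.015, -0.200)
t=9.500: state=(-1.937, 0.283)
t=10.000: state=(-1.781, 0.338)
t=10.500: state=(-1.597, 0.404)
t=11.000: state=(-1.368, 0.522)
t=11.500: state=(-1.050, 0.791)
t=11.570: state=(-0.993, 0.857)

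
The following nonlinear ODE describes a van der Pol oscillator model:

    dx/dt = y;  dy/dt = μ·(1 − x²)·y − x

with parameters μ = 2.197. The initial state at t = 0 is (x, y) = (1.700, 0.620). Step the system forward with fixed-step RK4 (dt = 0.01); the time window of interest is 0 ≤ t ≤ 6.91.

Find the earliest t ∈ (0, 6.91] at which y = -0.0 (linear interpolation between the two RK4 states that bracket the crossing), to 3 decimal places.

t = 0.214

t=0.000: state=(1.700, 0.620)
step 1 (dt=0.01): k1=(0.620, -4.274), k2=(0.599, -4.203), k3=(0.599, -4.204), k4=(0.578, -4.132); state += dt/6·(k1+2k2+2k3+k4)
t=0.010: state=(1.706, 0.578)
t=0.020: state=(1.712, 0.537)
t=0.030: state=(1.717, 0.498)
t=0.210: state=(1.757, 0.007)
next step: t=0.220: state=(1.757, -0.010) — y has crossed -0.0
linear interpolation between t=0.210 (0.00741) and t=0.220 (-0.01009) → t≈0.214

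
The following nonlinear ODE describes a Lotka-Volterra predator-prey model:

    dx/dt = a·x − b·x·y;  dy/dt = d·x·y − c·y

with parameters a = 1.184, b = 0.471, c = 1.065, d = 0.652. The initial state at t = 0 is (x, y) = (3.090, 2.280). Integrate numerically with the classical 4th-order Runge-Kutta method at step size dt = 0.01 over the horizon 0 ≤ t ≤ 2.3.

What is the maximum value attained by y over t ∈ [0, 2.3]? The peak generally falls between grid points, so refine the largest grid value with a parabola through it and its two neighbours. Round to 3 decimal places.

t=0.000: state=(3.090, 2.280)
step 1 (dt=0.01): k1=(0.340, 2.165), k2=(0.325, 2.178), k3=(0.325, 2.178), k4=(0.309, 2.191); state += dt/6·(k1+2k2+2k3+k4)
t=0.010: state=(3.093, 2.302)
t=0.020: state=(3.096, 2.324)
t=0.030: state=(3.099, 2.346)
continuing one RK4 step at a time; state shown every 10 steps (Δt=0.1):
t=0.100: state=(3.108, 2.509)
t=0.200: state=(3.090, 2.761)
t=0.300: state=(3.035, 3.031)
t=0.400: state=(2.943, 3.312)
t=0.500: state=(2.815, 3.593)
t=0.600: state=(2.659, 3.862)
t=0.700: state=(2.481, 4.105)
t=0.800: state=(2.290, 4.312)
t=0.900: state=(2.096, 4.472)
t=1.000: state=(1.906, 4.580)
t=1.100: state=(1.726, 4.634)
t=1.200: state=(1.562, 4.637)
t=1.300: state=(1.415, 4.593)
t=1.400: state=(1.285, 4.509)
t=1.500: state=(1.173, 4.391)
t=1.600: state=(1.077, 4.247)
t=1.700: state=(0.996, 4.085)
t=1.800: state=(0.929, 3.910)
t=1.900: state=(0.874, 3.727)
t=2.000: state=(0.829, 3.542)
t=2.100: state=(0.793, 3.357)
t=2.200: state=(0.765, 3.175)
t=2.300: state=(0.745, 2.998)
largest grid value and its neighbours: y(1.150)=4.64213, y(1.160)=4.64215, y(1.170)=4.64167
parabola through these three points peaks at t≈1.155 with y≈4.64220

max y = 4.642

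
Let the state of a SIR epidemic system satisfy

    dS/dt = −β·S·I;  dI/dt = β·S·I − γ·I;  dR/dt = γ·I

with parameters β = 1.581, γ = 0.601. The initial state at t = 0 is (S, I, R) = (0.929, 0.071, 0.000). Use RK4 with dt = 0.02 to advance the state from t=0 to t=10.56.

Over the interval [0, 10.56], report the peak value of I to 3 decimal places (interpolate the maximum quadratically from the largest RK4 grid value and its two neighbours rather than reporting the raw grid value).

t=0.000: state=(0.929, 0.071, 0.000)
step 1 (dt=0.02): k1=(-0.104, 0.062, 0.043), k2=(-0.105, 0.062, 0.043), k3=(-0.105, 0.062, 0.043), k4=(-0.106, 0.062, 0.043); state += dt/6·(k1+2k2+2k3+k4)
t=0.020: state=(0.927, 0.072, 0.001)
t=0.040: state=(0.925, 0.073, 0.002)
t=0.060: state=(0.923, 0.075, 0.003)
continuing one RK4 step at a time; state shown every 25 steps (Δt=0.5):
t=0.500: state=(0.866, 0.107, 0.026)
t=1.000: state=(0.782, 0.152, 0.065)
t=1.500: state=(0.680, 0.201, 0.118)
t=2.000: state=(0.570, 0.244, 0.186)
t=2.500: state=(0.464, 0.272, 0.264)
t=3.000: state=(0.373, 0.280, 0.347)
t=3.500: state=(0.300, 0.270, 0.430)
t=4.000: state=(0.244, 0.248, 0.508)
t=4.500: state=(0.203, 0.219, 0.578)
t=5.000: state=(0.173, 0.188, 0.640)
t=5.500: state=(0.151, 0.158, 0.691)
t=6.000: state=(0.134, 0.131, 0.735)
t=6.500: state=(0.122, 0.107, 0.770)
t=7.000: state=(0.113, 0.087, 0.799)
t=7.500: state=(0.107, 0.070, 0.823)
t=8.000: state=(0.101, 0.057, 0.842)
t=8.500: state=(0.097, 0.045, 0.857)
t=9.000: state=(0.094, 0.036, 0.869)
t=9.500: state=(0.092, 0.029, 0.879)
t=10.000: state=(0.090, 0.023, 0.887)
t=10.500: state=(0.089, 0.018, 0.893)
t=10.560: state=(0.088, 0.018, 0.894)
largest grid value and its neighbours: I(2.940)=0.28017, I(2.960)=0.28018, I(2.980)=0.28016
parabola through these three points peaks at t≈2.956 with I≈0.28018

max I = 0.280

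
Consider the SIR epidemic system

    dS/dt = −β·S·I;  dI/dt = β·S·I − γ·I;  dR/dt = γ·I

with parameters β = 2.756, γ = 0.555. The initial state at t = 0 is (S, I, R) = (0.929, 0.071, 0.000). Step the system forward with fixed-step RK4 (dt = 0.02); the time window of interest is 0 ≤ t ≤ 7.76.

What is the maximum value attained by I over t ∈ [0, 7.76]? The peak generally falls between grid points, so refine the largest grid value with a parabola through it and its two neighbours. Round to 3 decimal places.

t=0.000: state=(0.929, 0.071, 0.000)
step 1 (dt=0.02): k1=(-0.182, 0.142, 0.039), k2=(-0.185, 0.145, 0.040), k3=(-0.185, 0.145, 0.040), k4=(-0.188, 0.147, 0.041); state += dt/6·(k1+2k2+2k3+k4)
t=0.020: state=(0.925, 0.074, 0.001)
t=0.040: state=(0.921, 0.077, 0.002)
t=0.060: state=(0.917, 0.080, 0.003)
continuing one RK4 step at a time; state shown every 25 steps (Δt=0.5):
t=0.500: state=(0.789, 0.178, 0.033)
t=1.000: state=(0.553, 0.343, 0.104)
t=1.500: state=(0.313, 0.468, 0.219)
t=2.000: state=(0.160, 0.486, 0.354)
t=2.500: state=(0.085, 0.433, 0.482)
t=3.000: state=(0.049, 0.359, 0.592)
t=3.500: state=(0.031, 0.287, 0.682)
t=4.000: state=(0.022, 0.225, 0.752)
t=4.500: state=(0.017, 0.175, 0.808)
t=5.000: state=(0.014, 0.136, 0.851)
t=5.500: state=(0.012, 0.105, 0.884)
t=6.000: state=(0.010, 0.080, 0.909)
t=6.500: state=(0.009, 0.062, 0.929)
t=7.000: state=(0.009, 0.047, 0.944)
t=7.500: state=(0.008, 0.036, 0.956)
t=7.760: state=(0.008, 0.032, 0.961)
largest grid value and its neighbours: I(1.820)=0.49071, I(1.840)=0.49071, I(1.860)=0.49057
parabola through these three points peaks at t≈1.831 with I≈0.49073

max I = 0.491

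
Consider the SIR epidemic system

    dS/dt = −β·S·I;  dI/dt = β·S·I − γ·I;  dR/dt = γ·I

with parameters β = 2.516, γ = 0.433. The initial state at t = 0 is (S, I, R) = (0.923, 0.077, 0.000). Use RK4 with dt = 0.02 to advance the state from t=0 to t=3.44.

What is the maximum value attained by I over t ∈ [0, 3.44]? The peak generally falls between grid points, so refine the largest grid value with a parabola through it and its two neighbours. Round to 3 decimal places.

max I = 0.539

t=0.000: state=(0.923, 0.077, 0.000)
step 1 (dt=0.02): k1=(-0.179, 0.145, 0.033), k2=(-0.182, 0.148, 0.034), k3=(-0.182, 0.148, 0.034), k4=(-0.185, 0.150, 0.035); state += dt/6·(k1+2k2+2k3+k4)
t=0.020: state=(0.919, 0.080, 0.001)
t=0.040: state=(0.916, 0.083, 0.001)
t=0.060: state=(0.912, 0.086, 0.002)
continuing one RK4 step at a time; state shown every 10 steps (Δt=0.2):
t=0.200: state=(0.881, 0.111, 0.008)
t=0.400: state=(0.824, 0.157, 0.020)
t=0.600: state=(0.751, 0.214, 0.036)
t=0.800: state=(0.663, 0.280, 0.057)
t=1.000: state=(0.566, 0.350, 0.084)
t=1.200: state=(0.467, 0.416, 0.117)
t=1.400: state=(0.373, 0.471, 0.156)
t=1.600: state=(0.291, 0.510, 0.198)
t=1.800: state=(0.224, 0.532, 0.244)
t=2.000: state=(0.171, 0.539, 0.290)
t=2.200: state=(0.130, 0.533, 0.337)
t=2.400: state=(0.100, 0.518, 0.382)
t=2.600: state=(0.078, 0.496, 0.426)
t=2.800: state=(0.061, 0.471, 0.468)
t=3.000: state=(0.048, 0.444, 0.508)
t=3.200: state=(0.039, 0.416, 0.545)
t=3.400: state=(0.032, 0.388, 0.580)
t=3.440: state=(0.031, 0.383, 0.586)
largest grid value and its neighbours: I(1.980)=0.53882, I(2.000)=0.53885, I(2.020)=0.53875
parabola through these three points peaks at t≈1.995 with I≈0.53885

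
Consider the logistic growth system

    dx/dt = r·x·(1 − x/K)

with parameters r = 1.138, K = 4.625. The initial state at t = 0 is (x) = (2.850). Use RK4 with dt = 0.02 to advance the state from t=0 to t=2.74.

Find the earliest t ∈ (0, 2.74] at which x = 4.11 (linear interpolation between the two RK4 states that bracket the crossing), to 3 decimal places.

t=0.000: state=(2.850)
step 1 (dt=0.02): k1=(1.245), k2=(1.241), k3=(1.241), k4=(1.238); state += dt/6·(k1+2k2+2k3+k4)
t=0.020: state=(2.875)
t=0.040: state=(2.900)
t=0.060: state=(2.924)
continuing one RK4 step at a time; state shown every 5 steps (Δt=0.1):
t=0.100: state=(2.973)
t=0.200: state=(3.092)
t=0.300: state=(3.206)
t=0.400: state=(3.315)
t=0.500: state=(3.419)
t=0.600: state=(3.518)
t=0.700: state=(3.611)
t=0.800: state=(3.698)
t=0.900: state=(3.780)
t=1.000: state=(3.856)
t=1.100: state=(3.926)
t=1.200: state=(3.991)
t=1.300: state=(4.050)
t=1.400: state=(4.105)
next step: t=1.420: state=(4.116) — x has crossed 4.11
linear interpolation between t=1.400 (4.10527) and t=1.420 (4.11568) → t≈1.409

t = 1.409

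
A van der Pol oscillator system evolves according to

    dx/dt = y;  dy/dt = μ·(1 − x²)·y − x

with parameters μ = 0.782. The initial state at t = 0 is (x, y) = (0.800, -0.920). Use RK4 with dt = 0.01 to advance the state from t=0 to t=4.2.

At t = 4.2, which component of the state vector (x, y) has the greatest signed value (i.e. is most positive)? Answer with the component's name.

largest component: y

t=0.000: state=(0.800, -0.920)
step 1 (dt=0.01): k1=(-0.920, -1.059), k2=(-0.925, -1.061), k3=(-0.925, -1.061), k4=(-0.931, -1.063); state += dt/6·(k1+2k2+2k3+k4)
t=0.010: state=(0.791, -0.931)
t=0.020: state=(0.781, -0.941)
t=0.030: state=(0.772, -0.952)
continuing one RK4 step at a time; state shown every 20 steps (Δt=0.2):
t=0.200: state=(0.594, -1.142)
t=0.400: state=(0.341, -1.390)
t=0.600: state=(0.037, -1.657)
t=0.800: state=(-0.320, -1.899)
t=1.000: state=(-0.715, -2.019)
t=1.200: state=(-1.110, -1.883)
t=1.400: state=(-1.448, -1.455)
t=1.600: state=(-1.682, -0.875)
t=1.800: state=(-1.801, -0.335)
t=2.000: state=(-1.825, 0.072)
t=2.200: state=(-1.781, 0.355)
t=2.400: state=(-1.688, 0.558)
t=2.600: state=(-1.560, 0.719)
t=2.800: state=(-1.402, 0.867)
t=3.000: state=(-1.213, 1.024)
t=3.200: state=(-0.990, 1.207)
t=3.400: state=(-0.727, 1.433)
t=3.600: state=(-0.414, 1.711)
t=3.800: state=(-0.040, 2.031)
t=4.000: state=(0.397, 2.322)
t=4.200: state=(0.876, 2.410)
compare at T: x=0.876, y=2.410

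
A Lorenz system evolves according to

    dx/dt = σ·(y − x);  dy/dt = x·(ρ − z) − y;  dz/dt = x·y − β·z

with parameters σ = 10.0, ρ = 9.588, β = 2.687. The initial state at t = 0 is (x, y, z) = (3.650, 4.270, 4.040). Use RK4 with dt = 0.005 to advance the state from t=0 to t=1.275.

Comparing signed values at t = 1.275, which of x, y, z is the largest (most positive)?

largest component: z

t=0.000: state=(3.650, 4.270, 4.040)
step 1 (dt=0.005): k1=(6.200, 15.980, 4.730), k2=(6.445, 15.983, 4.911), k3=(6.438, 15.985, 4.912), k4=(6.677, 15.988, 5.096); state += dt/6·(k1+2k2+2k3+k4)
t=0.005: state=(3.682, 4.350, 4.065)
t=0.010: state=(3.717, 4.430, 4.091)
t=0.015: state=(3.753, 4.510, 4.119)
continuing one RK4 step at a time; state shown every 10 steps (Δt=0.05):
t=0.050: state=(4.065, 5.073, 4.375)
t=0.100: state=(4.632, 5.871, 4.942)
t=0.150: state=(5.281, 6.610, 5.775)
t=0.200: state=(5.933, 7.183, 6.869)
t=0.250: state=(6.496, 7.462, 8.151)
t=0.300: state=(6.866, 7.348, 9.460)
t=0.350: state=(6.958, 6.833, 10.580)
t=0.400: state=(6.744, 6.030, 11.322)
t=0.450: state=(6.271, 5.128, 11.599)
t=0.500: state=(5.641, 4.306, 11.451)
t=0.550: state=(4.973, 3.667, 10.995)
t=0.600: state=(4.361, 3.237, 10.361)
t=0.650: state=(3.861, 2.994, 9.652)
t=0.700: state=(3.496, 2.900, 8.942)
t=0.750: state=(3.262, 2.920, 8.275)
t=0.800: state=(3.148, 3.030, 7.679)
t=0.850: state=(3.139, 3.214, 7.171)
t=0.900: state=(3.220, 3.465, 6.765)
t=0.950: state=(3.381, 3.775, 6.473)
t=1.000: state=(3.612, 4.138, 6.306)
t=1.050: state=(3.904, 4.542, 6.277)
t=1.100: state=(4.245, 4.969, 6.395)
t=1.150: state=(4.620, 5.389, 6.668)
t=1.200: state=(5.005, 5.764, 7.089)
t=1.250: state=(5.368, 6.047, 7.637)
t=1.275: state=(5.529, 6.140, 7.944)
compare at T: x=5.529, y=6.140, z=7.944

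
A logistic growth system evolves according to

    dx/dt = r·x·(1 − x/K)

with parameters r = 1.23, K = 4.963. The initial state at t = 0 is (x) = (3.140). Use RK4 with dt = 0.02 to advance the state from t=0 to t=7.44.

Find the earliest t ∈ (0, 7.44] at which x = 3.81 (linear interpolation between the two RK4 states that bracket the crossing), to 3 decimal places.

t = 0.530

t=0.000: state=(3.140)
step 1 (dt=0.02): k1=(1.419), k2=(1.414), k3=(1.414), k4=(1.409); state += dt/6·(k1+2k2+2k3+k4)
t=0.020: state=(3.168)
t=0.040: state=(3.196)
t=0.060: state=(3.224)
continuing one RK4 step at a time; state shown every 25 steps (Δt=0.5):
t=0.500: state=(3.777)
t=0.520: state=(3.799)
next step: t=0.540: state=(3.821) — x has crossed 3.81
linear interpolation between t=0.520 (3.79941) and t=0.540 (3.82118) → t≈0.530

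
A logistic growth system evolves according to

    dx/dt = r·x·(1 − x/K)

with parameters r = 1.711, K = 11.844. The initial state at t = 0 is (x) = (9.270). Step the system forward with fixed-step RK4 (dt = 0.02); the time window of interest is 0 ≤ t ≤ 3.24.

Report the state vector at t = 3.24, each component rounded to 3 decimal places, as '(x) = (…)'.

t=0.000: state=(9.270)
step 1 (dt=0.02): k1=(3.447), k2=(3.413), k3=(3.414), k4=(3.380); state += dt/6·(k1+2k2+2k3+k4)
t=0.020: state=(9.338)
t=0.040: state=(9.405)
t=0.060: state=(9.471)
continuing one RK4 step at a time; state shown every 10 steps (Δt=0.2):
t=0.200: state=(9.893)
t=0.400: state=(10.389)
t=0.600: state=(10.772)
t=0.800: state=(11.063)
t=1.000: state=(11.278)
t=1.200: state=(11.436)
t=1.400: state=(11.552)
t=1.600: state=(11.635)
t=1.800: state=(11.695)
t=2.000: state=(11.738)
t=2.200: state=(11.768)
t=2.400: state=(11.790)
t=2.600: state=(11.806)
t=2.800: state=(11.817)
t=3.000: state=(11.825)
t=3.200: state=(11.830)
t=3.240: state=(11.831)

(x) = (11.831)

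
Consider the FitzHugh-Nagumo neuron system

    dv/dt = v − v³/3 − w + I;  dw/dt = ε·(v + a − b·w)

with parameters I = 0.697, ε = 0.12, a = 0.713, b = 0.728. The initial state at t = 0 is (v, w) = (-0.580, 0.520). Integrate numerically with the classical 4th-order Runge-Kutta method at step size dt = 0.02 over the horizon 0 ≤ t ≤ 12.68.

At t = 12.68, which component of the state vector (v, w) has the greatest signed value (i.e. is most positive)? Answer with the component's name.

largest component: v

t=0.000: state=(-0.580, 0.520)
step 1 (dt=0.02): k1=(-0.338, -0.029), k2=(-0.340, -0.030), k3=(-0.340, -0.030), k4=(-0.342, -0.030); state += dt/6·(k1+2k2+2k3+k4)
t=0.020: state=(-0.587, 0.519)
t=0.040: state=(-0.594, 0.519)
t=0.060: state=(-0.601, 0.518)
continuing one RK4 step at a time; state shown every 25 steps (Δt=0.5):
t=0.500: state=(-0.771, 0.500)
t=1.000: state=(-0.990, 0.469)
t=1.500: state=(-1.193, 0.426)
t=2.000: state=(-1.337, 0.375)
t=2.500: state=(-1.414, 0.320)
t=3.000: state=(-1.439, 0.264)
t=3.500: state=(-1.433, 0.210)
t=4.000: state=(-1.409, 0.160)
t=4.500: state=(-1.374, 0.113)
t=5.000: state=(-1.335, 0.071)
t=5.500: state=(-1.291, 0.032)
t=6.000: state=(-1.244, -0.002)
t=6.500: state=(-1.195, -0.031)
t=7.000: state=(-1.142, -0.057)
t=7.500: state=(-1.086, -0.078)
t=8.000: state=(-1.026, -0.095)
t=8.500: state=(-0.960, -0.107)
t=9.000: state=(-0.886, -0.115)
t=9.500: state=(-0.801, -0.118)
t=10.000: state=(-0.699, -0.115)
t=10.500: state=(-0.570, -0.105)
t=11.000: state=(-0.397, -0.088)
t=11.500: state=(-0.148, -0.059)
t=12.000: state=(0.234, -0.012)
t=12.500: state=(0.794, 0.059)
t=12.680: state=(1.024, 0.093)
compare at T: v=1.024, w=0.093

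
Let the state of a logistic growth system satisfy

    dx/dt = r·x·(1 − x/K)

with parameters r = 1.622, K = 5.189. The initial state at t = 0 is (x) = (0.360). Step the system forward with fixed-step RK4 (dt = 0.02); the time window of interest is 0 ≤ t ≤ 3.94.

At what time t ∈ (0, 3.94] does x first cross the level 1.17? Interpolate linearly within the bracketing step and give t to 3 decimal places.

t = 0.840

t=0.000: state=(0.360)
step 1 (dt=0.02): k1=(0.543), k2=(0.551), k3=(0.551), k4=(0.559); state += dt/6·(k1+2k2+2k3+k4)
t=0.020: state=(0.371)
t=0.040: state=(0.382)
t=0.060: state=(0.394)
continuing one RK4 step at a time; state shown every 10 steps (Δt=0.2):
t=0.200: state=(0.485)
t=0.400: state=(0.648)
t=0.600: state=(0.855)
t=0.800: state=(1.112)
t=0.820: state=(1.141)
next step: t=0.840: state=(1.170) — x has crossed 1.17
linear interpolation between t=0.820 (1.14106) and t=0.840 (1.17020) → t≈0.840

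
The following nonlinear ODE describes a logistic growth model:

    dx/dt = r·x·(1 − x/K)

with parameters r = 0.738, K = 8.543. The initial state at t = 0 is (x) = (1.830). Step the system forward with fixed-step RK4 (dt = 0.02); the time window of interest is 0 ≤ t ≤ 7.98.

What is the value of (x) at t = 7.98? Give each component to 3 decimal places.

(x) = (8.457)

t=0.000: state=(1.830)
step 1 (dt=0.02): k1=(1.061), k2=(1.066), k3=(1.066), k4=(1.070); state += dt/6·(k1+2k2+2k3+k4)
t=0.020: state=(1.851)
t=0.040: state=(1.873)
t=0.060: state=(1.894)
continuing one RK4 step at a time; state shown every 25 steps (Δt=0.5):
t=0.500: state=(2.416)
t=1.000: state=(3.102)
t=1.500: state=(3.861)
t=2.000: state=(4.647)
t=2.500: state=(5.408)
t=3.000: state=(6.099)
t=3.500: state=(6.689)
t=4.000: state=(7.169)
t=4.500: state=(7.544)
t=5.000: state=(7.826)
t=5.500: state=(8.034)
t=6.000: state=(8.185)
t=6.500: state=(8.292)
t=7.000: state=(8.368)
t=7.500: state=(8.421)
t=7.980: state=(8.457)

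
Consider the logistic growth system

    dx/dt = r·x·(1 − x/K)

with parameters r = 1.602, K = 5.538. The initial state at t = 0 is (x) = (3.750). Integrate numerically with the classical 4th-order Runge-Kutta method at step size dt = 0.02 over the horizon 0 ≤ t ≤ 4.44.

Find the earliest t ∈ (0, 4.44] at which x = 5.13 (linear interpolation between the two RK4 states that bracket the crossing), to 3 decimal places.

t = 1.118

t=0.000: state=(3.750)
step 1 (dt=0.02): k1=(1.940), k2=(1.928), k3=(1.929), k4=(1.917); state += dt/6·(k1+2k2+2k3+k4)
t=0.020: state=(3.789)
t=0.040: state=(3.827)
t=0.060: state=(3.864)
continuing one RK4 step at a time; state shown every 10 steps (Δt=0.2):
t=0.200: state=(4.114)
t=0.400: state=(4.426)
t=0.600: state=(4.684)
t=0.800: state=(4.891)
t=1.000: state=(5.053)
t=1.100: state=(5.119)
next step: t=1.120: state=(5.131) — x has crossed 5.13
linear interpolation between t=1.100 (5.11901) and t=1.120 (5.13125) → t≈1.118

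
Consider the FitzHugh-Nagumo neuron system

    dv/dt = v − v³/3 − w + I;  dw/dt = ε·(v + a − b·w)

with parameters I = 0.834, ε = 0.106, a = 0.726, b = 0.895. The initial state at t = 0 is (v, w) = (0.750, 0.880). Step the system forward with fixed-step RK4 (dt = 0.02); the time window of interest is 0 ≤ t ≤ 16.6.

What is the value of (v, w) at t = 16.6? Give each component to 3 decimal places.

(v, w) = (-1.700, 0.683)

t=0.000: state=(0.750, 0.880)
step 1 (dt=0.02): k1=(0.563, 0.073), k2=(0.565, 0.073), k3=(0.565, 0.073), k4=(0.567, 0.074); state += dt/6·(k1+2k2+2k3+k4)
t=0.020: state=(0.761, 0.881)
t=0.040: state=(0.773, 0.883)
t=0.060: state=(0.784, 0.884)
continuing one RK4 step at a time; state shown every 50 steps (Δt=1):
t=1.000: state=(1.297, 0.979)
t=2.000: state=(1.525, 1.110)
t=3.000: state=(1.518, 1.238)
t=4.000: state=(1.449, 1.349)
t=5.000: state=(1.363, 1.443)
t=6.000: state=(1.270, 1.519)
t=7.000: state=(1.168, 1.578)
t=8.000: state=(1.054, 1.621)
t=9.000: state=(0.917, 1.647)
t=10.000: state=(0.736, 1.656)
t=11.000: state=(0.446, 1.640)
t=12.000: state=(-0.156, 1.584)
t=13.000: state=(-1.349, 1.439)
t=14.000: state=(-1.866, 1.210)
t=15.000: state=(-1.836, 0.986)
t=16.000: state=(-1.753, 0.788)
t=16.600: state=(-1.700, 0.683)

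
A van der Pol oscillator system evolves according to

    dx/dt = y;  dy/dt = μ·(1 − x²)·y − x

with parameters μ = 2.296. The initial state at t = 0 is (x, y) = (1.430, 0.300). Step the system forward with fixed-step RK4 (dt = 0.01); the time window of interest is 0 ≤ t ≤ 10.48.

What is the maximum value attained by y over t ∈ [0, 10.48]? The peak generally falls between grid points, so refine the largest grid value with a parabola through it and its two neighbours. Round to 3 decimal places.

t=0.000: state=(1.430, 0.300)
step 1 (dt=0.01): k1=(0.300, -2.150), k2=(0.289, -2.128), k3=(0.289, -2.128), k4=(0.279, -2.107); state += dt/6·(k1+2k2+2k3+k4)
t=0.010: state=(1.433, 0.279)
t=0.020: state=(1.436, 0.258)
t=0.030: state=(1.438, 0.237)
continuing one RK4 step at a time; state shown every 50 steps (Δt=0.5):
t=0.500: state=(1.391, -0.330)
t=1.000: state=(1.151, -0.630)
t=1.500: state=(0.717, -1.220)
t=2.000: state=(-0.344, -3.483)
t=2.500: state=(-1.928, -1.033)
t=3.000: state=(-1.973, 0.249)
t=3.500: state=(-1.826, 0.322)
t=4.000: state=(-1.651, 0.380)
t=4.500: state=(-1.439, 0.478)
t=5.000: state=(-1.157, 0.682)
t=5.500: state=(-0.696, 1.289)
t=6.000: state=(0.432, 3.674)
t=6.500: state=(1.957, 0.829)
t=7.000: state=(1.970, -0.256)
t=7.500: state=(1.822, -0.324)
t=8.000: state=(1.647, -0.382)
t=8.500: state=(1.434, -0.481)
t=9.000: state=(1.149, -0.690)
t=9.500: state=(0.680, -1.316)
t=10.000: state=(-0.476, -3.749)
t=10.480: state=(-1.950, -0.891)
largest grid value and its neighbours: y(6.120)=4.17733, y(6.130)=4.18089, y(6.140)=4.17640
parabola through these three points peaks at t≈6.129 with y≈4.18090

max y = 4.181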